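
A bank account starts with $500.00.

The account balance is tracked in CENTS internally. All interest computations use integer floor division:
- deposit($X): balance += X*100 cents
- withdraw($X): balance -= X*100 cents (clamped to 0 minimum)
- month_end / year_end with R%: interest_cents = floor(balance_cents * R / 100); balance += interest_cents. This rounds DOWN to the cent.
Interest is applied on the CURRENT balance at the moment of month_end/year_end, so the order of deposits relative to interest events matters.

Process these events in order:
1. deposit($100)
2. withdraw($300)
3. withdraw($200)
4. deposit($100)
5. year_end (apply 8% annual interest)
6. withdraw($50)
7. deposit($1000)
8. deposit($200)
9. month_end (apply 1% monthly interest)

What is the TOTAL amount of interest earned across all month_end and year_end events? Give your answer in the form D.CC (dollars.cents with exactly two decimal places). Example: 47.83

Answer: 29.66

Derivation:
After 1 (deposit($100)): balance=$600.00 total_interest=$0.00
After 2 (withdraw($300)): balance=$300.00 total_interest=$0.00
After 3 (withdraw($200)): balance=$100.00 total_interest=$0.00
After 4 (deposit($100)): balance=$200.00 total_interest=$0.00
After 5 (year_end (apply 8% annual interest)): balance=$216.00 total_interest=$16.00
After 6 (withdraw($50)): balance=$166.00 total_interest=$16.00
After 7 (deposit($1000)): balance=$1166.00 total_interest=$16.00
After 8 (deposit($200)): balance=$1366.00 total_interest=$16.00
After 9 (month_end (apply 1% monthly interest)): balance=$1379.66 total_interest=$29.66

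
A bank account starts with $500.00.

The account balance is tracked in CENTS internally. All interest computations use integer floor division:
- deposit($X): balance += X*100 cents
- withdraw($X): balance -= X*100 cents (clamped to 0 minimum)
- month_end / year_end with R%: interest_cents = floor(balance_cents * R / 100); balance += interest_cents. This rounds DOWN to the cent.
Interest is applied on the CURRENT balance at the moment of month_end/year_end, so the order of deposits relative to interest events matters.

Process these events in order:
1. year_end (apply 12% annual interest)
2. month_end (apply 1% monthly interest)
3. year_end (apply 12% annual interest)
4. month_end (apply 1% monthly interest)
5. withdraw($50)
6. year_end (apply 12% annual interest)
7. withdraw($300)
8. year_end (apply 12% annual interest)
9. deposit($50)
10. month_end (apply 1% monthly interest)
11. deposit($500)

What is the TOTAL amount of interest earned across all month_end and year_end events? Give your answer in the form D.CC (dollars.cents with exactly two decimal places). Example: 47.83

Answer: 258.36

Derivation:
After 1 (year_end (apply 12% annual interest)): balance=$560.00 total_interest=$60.00
After 2 (month_end (apply 1% monthly interest)): balance=$565.60 total_interest=$65.60
After 3 (year_end (apply 12% annual interest)): balance=$633.47 total_interest=$133.47
After 4 (month_end (apply 1% monthly interest)): balance=$639.80 total_interest=$139.80
After 5 (withdraw($50)): balance=$589.80 total_interest=$139.80
After 6 (year_end (apply 12% annual interest)): balance=$660.57 total_interest=$210.57
After 7 (withdraw($300)): balance=$360.57 total_interest=$210.57
After 8 (year_end (apply 12% annual interest)): balance=$403.83 total_interest=$253.83
After 9 (deposit($50)): balance=$453.83 total_interest=$253.83
After 10 (month_end (apply 1% monthly interest)): balance=$458.36 total_interest=$258.36
After 11 (deposit($500)): balance=$958.36 total_interest=$258.36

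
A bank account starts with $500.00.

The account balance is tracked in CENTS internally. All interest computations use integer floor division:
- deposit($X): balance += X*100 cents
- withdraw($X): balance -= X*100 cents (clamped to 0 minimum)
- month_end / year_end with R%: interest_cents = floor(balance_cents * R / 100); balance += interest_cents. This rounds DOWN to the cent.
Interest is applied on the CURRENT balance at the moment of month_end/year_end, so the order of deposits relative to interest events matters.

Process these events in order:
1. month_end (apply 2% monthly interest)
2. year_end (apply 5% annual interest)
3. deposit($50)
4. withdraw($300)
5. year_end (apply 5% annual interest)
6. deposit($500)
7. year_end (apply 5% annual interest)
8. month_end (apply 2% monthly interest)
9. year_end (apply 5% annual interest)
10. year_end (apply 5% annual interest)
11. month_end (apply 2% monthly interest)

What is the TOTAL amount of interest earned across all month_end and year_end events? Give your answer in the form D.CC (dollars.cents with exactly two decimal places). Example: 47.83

After 1 (month_end (apply 2% monthly interest)): balance=$510.00 total_interest=$10.00
After 2 (year_end (apply 5% annual interest)): balance=$535.50 total_interest=$35.50
After 3 (deposit($50)): balance=$585.50 total_interest=$35.50
After 4 (withdraw($300)): balance=$285.50 total_interest=$35.50
After 5 (year_end (apply 5% annual interest)): balance=$299.77 total_interest=$49.77
After 6 (deposit($500)): balance=$799.77 total_interest=$49.77
After 7 (year_end (apply 5% annual interest)): balance=$839.75 total_interest=$89.75
After 8 (month_end (apply 2% monthly interest)): balance=$856.54 total_interest=$106.54
After 9 (year_end (apply 5% annual interest)): balance=$899.36 total_interest=$149.36
After 10 (year_end (apply 5% annual interest)): balance=$944.32 total_interest=$194.32
After 11 (month_end (apply 2% monthly interest)): balance=$963.20 total_interest=$213.20

Answer: 213.20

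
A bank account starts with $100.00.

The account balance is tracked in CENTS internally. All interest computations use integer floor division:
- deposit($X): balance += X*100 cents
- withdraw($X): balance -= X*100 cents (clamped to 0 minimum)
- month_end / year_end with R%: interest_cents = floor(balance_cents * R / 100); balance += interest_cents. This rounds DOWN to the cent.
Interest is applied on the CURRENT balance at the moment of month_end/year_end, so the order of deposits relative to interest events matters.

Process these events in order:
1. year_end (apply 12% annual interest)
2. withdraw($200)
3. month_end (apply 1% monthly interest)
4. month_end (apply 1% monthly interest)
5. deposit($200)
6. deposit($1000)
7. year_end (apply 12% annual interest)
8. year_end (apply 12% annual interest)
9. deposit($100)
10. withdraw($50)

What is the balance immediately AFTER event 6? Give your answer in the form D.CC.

Answer: 1200.00

Derivation:
After 1 (year_end (apply 12% annual interest)): balance=$112.00 total_interest=$12.00
After 2 (withdraw($200)): balance=$0.00 total_interest=$12.00
After 3 (month_end (apply 1% monthly interest)): balance=$0.00 total_interest=$12.00
After 4 (month_end (apply 1% monthly interest)): balance=$0.00 total_interest=$12.00
After 5 (deposit($200)): balance=$200.00 total_interest=$12.00
After 6 (deposit($1000)): balance=$1200.00 total_interest=$12.00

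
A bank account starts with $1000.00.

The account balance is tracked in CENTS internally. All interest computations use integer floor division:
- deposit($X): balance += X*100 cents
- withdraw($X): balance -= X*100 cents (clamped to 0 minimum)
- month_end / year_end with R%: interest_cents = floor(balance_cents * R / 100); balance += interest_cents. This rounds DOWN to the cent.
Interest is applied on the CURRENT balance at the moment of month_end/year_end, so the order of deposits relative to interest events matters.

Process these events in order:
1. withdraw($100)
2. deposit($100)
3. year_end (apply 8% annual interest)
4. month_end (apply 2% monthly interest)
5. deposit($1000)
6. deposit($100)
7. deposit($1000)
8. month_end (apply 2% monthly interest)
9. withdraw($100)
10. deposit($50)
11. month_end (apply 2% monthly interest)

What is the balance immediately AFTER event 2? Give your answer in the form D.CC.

After 1 (withdraw($100)): balance=$900.00 total_interest=$0.00
After 2 (deposit($100)): balance=$1000.00 total_interest=$0.00

Answer: 1000.00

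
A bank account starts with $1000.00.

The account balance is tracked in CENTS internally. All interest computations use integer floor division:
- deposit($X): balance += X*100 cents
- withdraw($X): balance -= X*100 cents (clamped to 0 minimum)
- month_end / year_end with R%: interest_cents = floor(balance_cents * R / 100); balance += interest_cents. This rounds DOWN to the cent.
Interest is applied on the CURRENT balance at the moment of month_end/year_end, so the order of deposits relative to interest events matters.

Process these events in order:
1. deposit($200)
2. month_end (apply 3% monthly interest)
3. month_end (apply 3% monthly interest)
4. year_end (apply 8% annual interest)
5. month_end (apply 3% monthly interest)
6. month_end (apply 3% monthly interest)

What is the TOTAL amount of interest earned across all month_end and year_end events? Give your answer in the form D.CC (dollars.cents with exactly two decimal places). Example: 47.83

Answer: 258.64

Derivation:
After 1 (deposit($200)): balance=$1200.00 total_interest=$0.00
After 2 (month_end (apply 3% monthly interest)): balance=$1236.00 total_interest=$36.00
After 3 (month_end (apply 3% monthly interest)): balance=$1273.08 total_interest=$73.08
After 4 (year_end (apply 8% annual interest)): balance=$1374.92 total_interest=$174.92
After 5 (month_end (apply 3% monthly interest)): balance=$1416.16 total_interest=$216.16
After 6 (month_end (apply 3% monthly interest)): balance=$1458.64 total_interest=$258.64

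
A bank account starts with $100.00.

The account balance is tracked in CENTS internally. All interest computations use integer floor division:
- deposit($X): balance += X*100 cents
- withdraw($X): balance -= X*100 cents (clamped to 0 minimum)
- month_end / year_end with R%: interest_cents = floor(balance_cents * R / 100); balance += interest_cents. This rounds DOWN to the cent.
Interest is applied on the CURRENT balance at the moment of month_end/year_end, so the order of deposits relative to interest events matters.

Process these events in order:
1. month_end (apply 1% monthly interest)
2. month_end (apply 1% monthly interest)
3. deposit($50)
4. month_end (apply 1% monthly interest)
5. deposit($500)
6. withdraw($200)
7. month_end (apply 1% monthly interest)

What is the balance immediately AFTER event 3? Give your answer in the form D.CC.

Answer: 152.01

Derivation:
After 1 (month_end (apply 1% monthly interest)): balance=$101.00 total_interest=$1.00
After 2 (month_end (apply 1% monthly interest)): balance=$102.01 total_interest=$2.01
After 3 (deposit($50)): balance=$152.01 total_interest=$2.01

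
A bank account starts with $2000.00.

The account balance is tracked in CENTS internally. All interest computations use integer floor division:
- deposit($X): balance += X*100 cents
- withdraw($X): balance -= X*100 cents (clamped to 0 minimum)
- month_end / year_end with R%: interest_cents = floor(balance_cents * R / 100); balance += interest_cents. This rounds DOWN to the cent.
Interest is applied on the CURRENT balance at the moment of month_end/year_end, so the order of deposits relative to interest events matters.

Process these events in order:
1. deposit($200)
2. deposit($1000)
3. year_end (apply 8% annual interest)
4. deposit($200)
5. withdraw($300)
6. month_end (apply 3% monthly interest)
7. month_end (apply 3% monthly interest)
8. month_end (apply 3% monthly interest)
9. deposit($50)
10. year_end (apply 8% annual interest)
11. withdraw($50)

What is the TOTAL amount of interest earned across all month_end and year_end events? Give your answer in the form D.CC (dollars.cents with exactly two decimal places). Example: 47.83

After 1 (deposit($200)): balance=$2200.00 total_interest=$0.00
After 2 (deposit($1000)): balance=$3200.00 total_interest=$0.00
After 3 (year_end (apply 8% annual interest)): balance=$3456.00 total_interest=$256.00
After 4 (deposit($200)): balance=$3656.00 total_interest=$256.00
After 5 (withdraw($300)): balance=$3356.00 total_interest=$256.00
After 6 (month_end (apply 3% monthly interest)): balance=$3456.68 total_interest=$356.68
After 7 (month_end (apply 3% monthly interest)): balance=$3560.38 total_interest=$460.38
After 8 (month_end (apply 3% monthly interest)): balance=$3667.19 total_interest=$567.19
After 9 (deposit($50)): balance=$3717.19 total_interest=$567.19
After 10 (year_end (apply 8% annual interest)): balance=$4014.56 total_interest=$864.56
After 11 (withdraw($50)): balance=$3964.56 total_interest=$864.56

Answer: 864.56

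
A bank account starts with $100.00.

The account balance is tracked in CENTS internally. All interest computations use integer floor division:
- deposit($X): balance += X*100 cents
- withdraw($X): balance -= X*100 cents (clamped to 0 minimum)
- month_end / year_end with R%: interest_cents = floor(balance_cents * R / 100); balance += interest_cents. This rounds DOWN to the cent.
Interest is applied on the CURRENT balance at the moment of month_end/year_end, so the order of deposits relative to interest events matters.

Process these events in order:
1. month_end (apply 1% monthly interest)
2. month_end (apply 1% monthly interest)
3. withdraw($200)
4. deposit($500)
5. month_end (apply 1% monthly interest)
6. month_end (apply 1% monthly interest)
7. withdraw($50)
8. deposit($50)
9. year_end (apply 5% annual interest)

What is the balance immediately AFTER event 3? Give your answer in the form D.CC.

Answer: 0.00

Derivation:
After 1 (month_end (apply 1% monthly interest)): balance=$101.00 total_interest=$1.00
After 2 (month_end (apply 1% monthly interest)): balance=$102.01 total_interest=$2.01
After 3 (withdraw($200)): balance=$0.00 total_interest=$2.01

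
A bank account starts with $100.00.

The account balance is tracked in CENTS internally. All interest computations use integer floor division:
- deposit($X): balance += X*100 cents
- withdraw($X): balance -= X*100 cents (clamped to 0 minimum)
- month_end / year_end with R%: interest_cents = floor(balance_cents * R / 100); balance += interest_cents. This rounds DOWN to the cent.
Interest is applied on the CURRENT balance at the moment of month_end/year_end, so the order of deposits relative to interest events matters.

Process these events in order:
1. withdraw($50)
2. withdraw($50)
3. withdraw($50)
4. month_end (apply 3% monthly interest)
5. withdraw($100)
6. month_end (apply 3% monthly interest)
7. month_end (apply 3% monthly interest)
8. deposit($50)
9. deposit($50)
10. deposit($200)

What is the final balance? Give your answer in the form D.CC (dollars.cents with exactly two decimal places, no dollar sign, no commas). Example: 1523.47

Answer: 300.00

Derivation:
After 1 (withdraw($50)): balance=$50.00 total_interest=$0.00
After 2 (withdraw($50)): balance=$0.00 total_interest=$0.00
After 3 (withdraw($50)): balance=$0.00 total_interest=$0.00
After 4 (month_end (apply 3% monthly interest)): balance=$0.00 total_interest=$0.00
After 5 (withdraw($100)): balance=$0.00 total_interest=$0.00
After 6 (month_end (apply 3% monthly interest)): balance=$0.00 total_interest=$0.00
After 7 (month_end (apply 3% monthly interest)): balance=$0.00 total_interest=$0.00
After 8 (deposit($50)): balance=$50.00 total_interest=$0.00
After 9 (deposit($50)): balance=$100.00 total_interest=$0.00
After 10 (deposit($200)): balance=$300.00 total_interest=$0.00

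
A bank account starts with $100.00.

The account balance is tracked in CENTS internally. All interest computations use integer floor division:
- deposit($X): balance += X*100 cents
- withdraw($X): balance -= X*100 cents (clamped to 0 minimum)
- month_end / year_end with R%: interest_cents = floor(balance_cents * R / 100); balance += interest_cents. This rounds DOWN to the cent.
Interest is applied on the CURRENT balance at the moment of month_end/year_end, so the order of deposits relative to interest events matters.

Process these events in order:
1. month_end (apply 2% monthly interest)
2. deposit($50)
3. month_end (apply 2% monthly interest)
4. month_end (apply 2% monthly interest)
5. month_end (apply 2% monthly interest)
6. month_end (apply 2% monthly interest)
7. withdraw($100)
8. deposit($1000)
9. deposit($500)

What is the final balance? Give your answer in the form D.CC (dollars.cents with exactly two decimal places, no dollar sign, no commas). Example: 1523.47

After 1 (month_end (apply 2% monthly interest)): balance=$102.00 total_interest=$2.00
After 2 (deposit($50)): balance=$152.00 total_interest=$2.00
After 3 (month_end (apply 2% monthly interest)): balance=$155.04 total_interest=$5.04
After 4 (month_end (apply 2% monthly interest)): balance=$158.14 total_interest=$8.14
After 5 (month_end (apply 2% monthly interest)): balance=$161.30 total_interest=$11.30
After 6 (month_end (apply 2% monthly interest)): balance=$164.52 total_interest=$14.52
After 7 (withdraw($100)): balance=$64.52 total_interest=$14.52
After 8 (deposit($1000)): balance=$1064.52 total_interest=$14.52
After 9 (deposit($500)): balance=$1564.52 total_interest=$14.52

Answer: 1564.52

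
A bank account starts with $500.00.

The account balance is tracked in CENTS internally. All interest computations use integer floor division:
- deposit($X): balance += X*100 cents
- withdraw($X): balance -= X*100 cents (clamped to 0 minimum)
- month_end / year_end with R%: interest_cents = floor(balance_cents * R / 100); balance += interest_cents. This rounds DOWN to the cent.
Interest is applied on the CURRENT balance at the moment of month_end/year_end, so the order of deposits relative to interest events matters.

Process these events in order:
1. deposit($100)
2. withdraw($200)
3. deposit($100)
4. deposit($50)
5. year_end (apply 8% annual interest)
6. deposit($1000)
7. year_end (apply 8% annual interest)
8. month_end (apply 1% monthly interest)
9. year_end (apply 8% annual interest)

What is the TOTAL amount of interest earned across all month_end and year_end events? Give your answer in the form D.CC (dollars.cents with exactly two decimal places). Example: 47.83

Answer: 327.82

Derivation:
After 1 (deposit($100)): balance=$600.00 total_interest=$0.00
After 2 (withdraw($200)): balance=$400.00 total_interest=$0.00
After 3 (deposit($100)): balance=$500.00 total_interest=$0.00
After 4 (deposit($50)): balance=$550.00 total_interest=$0.00
After 5 (year_end (apply 8% annual interest)): balance=$594.00 total_interest=$44.00
After 6 (deposit($1000)): balance=$1594.00 total_interest=$44.00
After 7 (year_end (apply 8% annual interest)): balance=$1721.52 total_interest=$171.52
After 8 (month_end (apply 1% monthly interest)): balance=$1738.73 total_interest=$188.73
After 9 (year_end (apply 8% annual interest)): balance=$1877.82 total_interest=$327.82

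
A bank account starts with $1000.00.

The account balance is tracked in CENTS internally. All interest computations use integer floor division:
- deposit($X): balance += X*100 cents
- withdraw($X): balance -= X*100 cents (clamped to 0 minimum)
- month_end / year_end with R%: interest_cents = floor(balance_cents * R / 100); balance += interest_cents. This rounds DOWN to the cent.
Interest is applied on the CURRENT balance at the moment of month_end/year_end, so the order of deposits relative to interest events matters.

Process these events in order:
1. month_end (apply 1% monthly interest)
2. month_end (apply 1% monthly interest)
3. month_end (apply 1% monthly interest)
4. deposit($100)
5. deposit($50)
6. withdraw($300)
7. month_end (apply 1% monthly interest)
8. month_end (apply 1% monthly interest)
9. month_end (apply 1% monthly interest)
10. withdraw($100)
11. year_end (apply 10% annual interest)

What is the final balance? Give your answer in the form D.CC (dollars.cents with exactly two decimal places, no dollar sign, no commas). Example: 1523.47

After 1 (month_end (apply 1% monthly interest)): balance=$1010.00 total_interest=$10.00
After 2 (month_end (apply 1% monthly interest)): balance=$1020.10 total_interest=$20.10
After 3 (month_end (apply 1% monthly interest)): balance=$1030.30 total_interest=$30.30
After 4 (deposit($100)): balance=$1130.30 total_interest=$30.30
After 5 (deposit($50)): balance=$1180.30 total_interest=$30.30
After 6 (withdraw($300)): balance=$880.30 total_interest=$30.30
After 7 (month_end (apply 1% monthly interest)): balance=$889.10 total_interest=$39.10
After 8 (month_end (apply 1% monthly interest)): balance=$897.99 total_interest=$47.99
After 9 (month_end (apply 1% monthly interest)): balance=$906.96 total_interest=$56.96
After 10 (withdraw($100)): balance=$806.96 total_interest=$56.96
After 11 (year_end (apply 10% annual interest)): balance=$887.65 total_interest=$137.65

Answer: 887.65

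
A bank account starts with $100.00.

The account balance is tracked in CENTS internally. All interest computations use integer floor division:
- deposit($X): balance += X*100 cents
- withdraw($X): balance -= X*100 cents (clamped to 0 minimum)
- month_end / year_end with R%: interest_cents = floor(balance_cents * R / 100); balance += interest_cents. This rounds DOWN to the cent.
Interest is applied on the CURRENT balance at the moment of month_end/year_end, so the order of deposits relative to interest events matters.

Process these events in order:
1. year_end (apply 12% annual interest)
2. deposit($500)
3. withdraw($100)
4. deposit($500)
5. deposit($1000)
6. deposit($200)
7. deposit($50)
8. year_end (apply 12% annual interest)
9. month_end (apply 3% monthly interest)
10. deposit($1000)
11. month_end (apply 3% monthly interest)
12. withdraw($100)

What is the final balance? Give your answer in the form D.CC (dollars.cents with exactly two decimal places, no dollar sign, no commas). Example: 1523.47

After 1 (year_end (apply 12% annual interest)): balance=$112.00 total_interest=$12.00
After 2 (deposit($500)): balance=$612.00 total_interest=$12.00
After 3 (withdraw($100)): balance=$512.00 total_interest=$12.00
After 4 (deposit($500)): balance=$1012.00 total_interest=$12.00
After 5 (deposit($1000)): balance=$2012.00 total_interest=$12.00
After 6 (deposit($200)): balance=$2212.00 total_interest=$12.00
After 7 (deposit($50)): balance=$2262.00 total_interest=$12.00
After 8 (year_end (apply 12% annual interest)): balance=$2533.44 total_interest=$283.44
After 9 (month_end (apply 3% monthly interest)): balance=$2609.44 total_interest=$359.44
After 10 (deposit($1000)): balance=$3609.44 total_interest=$359.44
After 11 (month_end (apply 3% monthly interest)): balance=$3717.72 total_interest=$467.72
After 12 (withdraw($100)): balance=$3617.72 total_interest=$467.72

Answer: 3617.72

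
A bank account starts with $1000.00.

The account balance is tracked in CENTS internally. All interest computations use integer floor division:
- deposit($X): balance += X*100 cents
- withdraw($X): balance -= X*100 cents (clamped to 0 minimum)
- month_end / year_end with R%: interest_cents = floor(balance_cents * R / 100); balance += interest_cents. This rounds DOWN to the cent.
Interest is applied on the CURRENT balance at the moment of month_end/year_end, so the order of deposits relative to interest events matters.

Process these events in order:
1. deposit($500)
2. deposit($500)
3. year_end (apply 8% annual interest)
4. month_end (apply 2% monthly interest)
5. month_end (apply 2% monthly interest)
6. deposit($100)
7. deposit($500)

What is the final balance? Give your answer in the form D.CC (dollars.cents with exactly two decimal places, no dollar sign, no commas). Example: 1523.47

After 1 (deposit($500)): balance=$1500.00 total_interest=$0.00
After 2 (deposit($500)): balance=$2000.00 total_interest=$0.00
After 3 (year_end (apply 8% annual interest)): balance=$2160.00 total_interest=$160.00
After 4 (month_end (apply 2% monthly interest)): balance=$2203.20 total_interest=$203.20
After 5 (month_end (apply 2% monthly interest)): balance=$2247.26 total_interest=$247.26
After 6 (deposit($100)): balance=$2347.26 total_interest=$247.26
After 7 (deposit($500)): balance=$2847.26 total_interest=$247.26

Answer: 2847.26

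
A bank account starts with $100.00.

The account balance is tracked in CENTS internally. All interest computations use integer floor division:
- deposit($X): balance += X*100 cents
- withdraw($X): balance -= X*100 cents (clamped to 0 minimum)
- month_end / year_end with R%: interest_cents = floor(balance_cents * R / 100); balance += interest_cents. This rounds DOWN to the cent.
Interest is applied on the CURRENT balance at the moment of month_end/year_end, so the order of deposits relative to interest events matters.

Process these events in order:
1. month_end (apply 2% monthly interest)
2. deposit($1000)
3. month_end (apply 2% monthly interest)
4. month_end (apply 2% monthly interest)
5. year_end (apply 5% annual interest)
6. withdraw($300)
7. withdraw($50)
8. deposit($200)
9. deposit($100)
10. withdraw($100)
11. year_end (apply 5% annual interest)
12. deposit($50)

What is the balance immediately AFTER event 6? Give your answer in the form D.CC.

After 1 (month_end (apply 2% monthly interest)): balance=$102.00 total_interest=$2.00
After 2 (deposit($1000)): balance=$1102.00 total_interest=$2.00
After 3 (month_end (apply 2% monthly interest)): balance=$1124.04 total_interest=$24.04
After 4 (month_end (apply 2% monthly interest)): balance=$1146.52 total_interest=$46.52
After 5 (year_end (apply 5% annual interest)): balance=$1203.84 total_interest=$103.84
After 6 (withdraw($300)): balance=$903.84 total_interest=$103.84

Answer: 903.84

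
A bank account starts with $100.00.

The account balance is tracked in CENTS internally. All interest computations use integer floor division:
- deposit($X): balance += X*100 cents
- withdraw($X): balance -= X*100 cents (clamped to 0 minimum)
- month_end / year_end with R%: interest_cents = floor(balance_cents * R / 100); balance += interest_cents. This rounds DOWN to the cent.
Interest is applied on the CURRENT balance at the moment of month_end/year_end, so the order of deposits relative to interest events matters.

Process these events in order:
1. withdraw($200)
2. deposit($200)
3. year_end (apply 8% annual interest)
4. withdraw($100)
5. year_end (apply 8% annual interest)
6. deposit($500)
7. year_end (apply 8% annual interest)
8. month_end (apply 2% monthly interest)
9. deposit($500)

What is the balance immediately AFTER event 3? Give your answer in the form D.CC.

Answer: 216.00

Derivation:
After 1 (withdraw($200)): balance=$0.00 total_interest=$0.00
After 2 (deposit($200)): balance=$200.00 total_interest=$0.00
After 3 (year_end (apply 8% annual interest)): balance=$216.00 total_interest=$16.00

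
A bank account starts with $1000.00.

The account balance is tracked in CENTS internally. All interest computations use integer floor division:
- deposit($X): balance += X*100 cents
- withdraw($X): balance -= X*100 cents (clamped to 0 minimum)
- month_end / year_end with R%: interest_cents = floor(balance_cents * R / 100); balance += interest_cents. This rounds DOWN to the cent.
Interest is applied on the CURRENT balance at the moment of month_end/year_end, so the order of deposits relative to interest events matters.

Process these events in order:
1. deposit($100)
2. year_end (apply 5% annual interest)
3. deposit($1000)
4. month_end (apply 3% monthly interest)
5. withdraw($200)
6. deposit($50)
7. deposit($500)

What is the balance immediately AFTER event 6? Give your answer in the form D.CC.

Answer: 2069.65

Derivation:
After 1 (deposit($100)): balance=$1100.00 total_interest=$0.00
After 2 (year_end (apply 5% annual interest)): balance=$1155.00 total_interest=$55.00
After 3 (deposit($1000)): balance=$2155.00 total_interest=$55.00
After 4 (month_end (apply 3% monthly interest)): balance=$2219.65 total_interest=$119.65
After 5 (withdraw($200)): balance=$2019.65 total_interest=$119.65
After 6 (deposit($50)): balance=$2069.65 total_interest=$119.65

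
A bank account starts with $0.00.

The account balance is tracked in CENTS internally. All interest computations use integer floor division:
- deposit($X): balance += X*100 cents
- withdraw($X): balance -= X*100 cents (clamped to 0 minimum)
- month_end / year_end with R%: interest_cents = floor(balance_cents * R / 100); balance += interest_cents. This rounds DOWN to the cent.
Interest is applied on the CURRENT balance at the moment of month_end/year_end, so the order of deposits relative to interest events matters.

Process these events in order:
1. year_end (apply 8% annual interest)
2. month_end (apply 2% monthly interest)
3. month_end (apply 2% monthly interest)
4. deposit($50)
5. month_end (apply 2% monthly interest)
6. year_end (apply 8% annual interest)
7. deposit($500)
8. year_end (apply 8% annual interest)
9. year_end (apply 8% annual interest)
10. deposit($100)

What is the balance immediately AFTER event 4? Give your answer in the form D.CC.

After 1 (year_end (apply 8% annual interest)): balance=$0.00 total_interest=$0.00
After 2 (month_end (apply 2% monthly interest)): balance=$0.00 total_interest=$0.00
After 3 (month_end (apply 2% monthly interest)): balance=$0.00 total_interest=$0.00
After 4 (deposit($50)): balance=$50.00 total_interest=$0.00

Answer: 50.00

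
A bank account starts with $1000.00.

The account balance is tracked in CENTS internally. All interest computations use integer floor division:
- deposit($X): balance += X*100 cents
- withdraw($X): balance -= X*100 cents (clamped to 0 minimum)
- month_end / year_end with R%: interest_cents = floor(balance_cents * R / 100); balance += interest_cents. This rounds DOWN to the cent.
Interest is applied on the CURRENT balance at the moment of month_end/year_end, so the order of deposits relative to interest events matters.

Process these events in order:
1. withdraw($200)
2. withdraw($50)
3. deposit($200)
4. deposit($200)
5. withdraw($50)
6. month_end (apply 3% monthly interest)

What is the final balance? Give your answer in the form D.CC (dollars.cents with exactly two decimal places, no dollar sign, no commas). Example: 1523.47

Answer: 1133.00

Derivation:
After 1 (withdraw($200)): balance=$800.00 total_interest=$0.00
After 2 (withdraw($50)): balance=$750.00 total_interest=$0.00
After 3 (deposit($200)): balance=$950.00 total_interest=$0.00
After 4 (deposit($200)): balance=$1150.00 total_interest=$0.00
After 5 (withdraw($50)): balance=$1100.00 total_interest=$0.00
After 6 (month_end (apply 3% monthly interest)): balance=$1133.00 total_interest=$33.00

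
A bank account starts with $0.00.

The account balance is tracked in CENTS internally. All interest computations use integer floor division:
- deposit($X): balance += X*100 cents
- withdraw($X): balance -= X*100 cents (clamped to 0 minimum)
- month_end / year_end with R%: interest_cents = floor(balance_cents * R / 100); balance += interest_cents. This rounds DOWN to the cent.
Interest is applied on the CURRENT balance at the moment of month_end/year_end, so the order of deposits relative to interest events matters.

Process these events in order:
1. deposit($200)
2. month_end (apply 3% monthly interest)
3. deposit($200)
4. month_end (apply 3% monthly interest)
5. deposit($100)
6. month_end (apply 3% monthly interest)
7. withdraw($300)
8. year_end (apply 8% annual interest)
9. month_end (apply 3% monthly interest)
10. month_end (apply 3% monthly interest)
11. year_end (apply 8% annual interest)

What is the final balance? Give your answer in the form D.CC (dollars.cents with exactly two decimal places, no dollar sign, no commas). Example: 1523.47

After 1 (deposit($200)): balance=$200.00 total_interest=$0.00
After 2 (month_end (apply 3% monthly interest)): balance=$206.00 total_interest=$6.00
After 3 (deposit($200)): balance=$406.00 total_interest=$6.00
After 4 (month_end (apply 3% monthly interest)): balance=$418.18 total_interest=$18.18
After 5 (deposit($100)): balance=$518.18 total_interest=$18.18
After 6 (month_end (apply 3% monthly interest)): balance=$533.72 total_interest=$33.72
After 7 (withdraw($300)): balance=$233.72 total_interest=$33.72
After 8 (year_end (apply 8% annual interest)): balance=$252.41 total_interest=$52.41
After 9 (month_end (apply 3% monthly interest)): balance=$259.98 total_interest=$59.98
After 10 (month_end (apply 3% monthly interest)): balance=$267.77 total_interest=$67.77
After 11 (year_end (apply 8% annual interest)): balance=$289.19 total_interest=$89.19

Answer: 289.19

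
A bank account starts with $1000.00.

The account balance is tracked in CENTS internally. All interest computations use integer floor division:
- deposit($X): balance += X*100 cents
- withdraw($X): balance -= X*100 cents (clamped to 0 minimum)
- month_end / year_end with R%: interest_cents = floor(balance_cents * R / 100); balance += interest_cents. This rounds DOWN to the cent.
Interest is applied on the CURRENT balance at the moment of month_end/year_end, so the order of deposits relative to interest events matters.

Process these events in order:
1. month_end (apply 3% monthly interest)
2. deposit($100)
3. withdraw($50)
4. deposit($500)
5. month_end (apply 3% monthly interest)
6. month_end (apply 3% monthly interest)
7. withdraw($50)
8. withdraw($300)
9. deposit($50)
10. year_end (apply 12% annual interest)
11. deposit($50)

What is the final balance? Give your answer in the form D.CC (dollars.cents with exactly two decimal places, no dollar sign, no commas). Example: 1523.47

Answer: 1591.36

Derivation:
After 1 (month_end (apply 3% monthly interest)): balance=$1030.00 total_interest=$30.00
After 2 (deposit($100)): balance=$1130.00 total_interest=$30.00
After 3 (withdraw($50)): balance=$1080.00 total_interest=$30.00
After 4 (deposit($500)): balance=$1580.00 total_interest=$30.00
After 5 (month_end (apply 3% monthly interest)): balance=$1627.40 total_interest=$77.40
After 6 (month_end (apply 3% monthly interest)): balance=$1676.22 total_interest=$126.22
After 7 (withdraw($50)): balance=$1626.22 total_interest=$126.22
After 8 (withdraw($300)): balance=$1326.22 total_interest=$126.22
After 9 (deposit($50)): balance=$1376.22 total_interest=$126.22
After 10 (year_end (apply 12% annual interest)): balance=$1541.36 total_interest=$291.36
After 11 (deposit($50)): balance=$1591.36 total_interest=$291.36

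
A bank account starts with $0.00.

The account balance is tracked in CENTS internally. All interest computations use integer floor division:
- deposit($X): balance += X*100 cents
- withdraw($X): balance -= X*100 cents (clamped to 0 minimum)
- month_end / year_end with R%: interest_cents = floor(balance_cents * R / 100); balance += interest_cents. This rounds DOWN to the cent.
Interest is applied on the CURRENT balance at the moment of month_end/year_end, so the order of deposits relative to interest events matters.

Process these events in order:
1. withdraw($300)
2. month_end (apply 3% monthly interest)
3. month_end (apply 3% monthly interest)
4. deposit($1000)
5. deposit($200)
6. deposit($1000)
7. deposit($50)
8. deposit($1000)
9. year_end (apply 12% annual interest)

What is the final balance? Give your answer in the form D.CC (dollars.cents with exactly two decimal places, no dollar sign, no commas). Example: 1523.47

After 1 (withdraw($300)): balance=$0.00 total_interest=$0.00
After 2 (month_end (apply 3% monthly interest)): balance=$0.00 total_interest=$0.00
After 3 (month_end (apply 3% monthly interest)): balance=$0.00 total_interest=$0.00
After 4 (deposit($1000)): balance=$1000.00 total_interest=$0.00
After 5 (deposit($200)): balance=$1200.00 total_interest=$0.00
After 6 (deposit($1000)): balance=$2200.00 total_interest=$0.00
After 7 (deposit($50)): balance=$2250.00 total_interest=$0.00
After 8 (deposit($1000)): balance=$3250.00 total_interest=$0.00
After 9 (year_end (apply 12% annual interest)): balance=$3640.00 total_interest=$390.00

Answer: 3640.00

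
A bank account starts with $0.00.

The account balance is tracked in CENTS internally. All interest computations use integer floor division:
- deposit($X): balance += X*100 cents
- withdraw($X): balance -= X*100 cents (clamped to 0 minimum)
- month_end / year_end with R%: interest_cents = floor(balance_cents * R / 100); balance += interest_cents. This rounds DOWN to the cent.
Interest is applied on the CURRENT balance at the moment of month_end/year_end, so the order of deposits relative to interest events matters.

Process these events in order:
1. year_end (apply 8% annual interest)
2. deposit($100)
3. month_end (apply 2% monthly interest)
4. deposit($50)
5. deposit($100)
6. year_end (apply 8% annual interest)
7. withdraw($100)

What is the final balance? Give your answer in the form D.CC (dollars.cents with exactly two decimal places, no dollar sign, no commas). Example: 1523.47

After 1 (year_end (apply 8% annual interest)): balance=$0.00 total_interest=$0.00
After 2 (deposit($100)): balance=$100.00 total_interest=$0.00
After 3 (month_end (apply 2% monthly interest)): balance=$102.00 total_interest=$2.00
After 4 (deposit($50)): balance=$152.00 total_interest=$2.00
After 5 (deposit($100)): balance=$252.00 total_interest=$2.00
After 6 (year_end (apply 8% annual interest)): balance=$272.16 total_interest=$22.16
After 7 (withdraw($100)): balance=$172.16 total_interest=$22.16

Answer: 172.16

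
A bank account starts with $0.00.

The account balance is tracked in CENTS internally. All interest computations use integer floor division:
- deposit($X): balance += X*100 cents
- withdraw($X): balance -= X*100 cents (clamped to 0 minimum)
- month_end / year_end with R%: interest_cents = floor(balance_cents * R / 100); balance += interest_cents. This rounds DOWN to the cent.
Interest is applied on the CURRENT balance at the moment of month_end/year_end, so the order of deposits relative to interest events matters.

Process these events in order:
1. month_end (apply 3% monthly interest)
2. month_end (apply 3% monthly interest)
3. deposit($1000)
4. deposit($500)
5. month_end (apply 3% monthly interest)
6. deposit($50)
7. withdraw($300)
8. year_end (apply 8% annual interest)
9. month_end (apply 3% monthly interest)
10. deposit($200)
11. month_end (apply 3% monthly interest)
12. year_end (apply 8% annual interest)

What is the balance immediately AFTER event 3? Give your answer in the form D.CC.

After 1 (month_end (apply 3% monthly interest)): balance=$0.00 total_interest=$0.00
After 2 (month_end (apply 3% monthly interest)): balance=$0.00 total_interest=$0.00
After 3 (deposit($1000)): balance=$1000.00 total_interest=$0.00

Answer: 1000.00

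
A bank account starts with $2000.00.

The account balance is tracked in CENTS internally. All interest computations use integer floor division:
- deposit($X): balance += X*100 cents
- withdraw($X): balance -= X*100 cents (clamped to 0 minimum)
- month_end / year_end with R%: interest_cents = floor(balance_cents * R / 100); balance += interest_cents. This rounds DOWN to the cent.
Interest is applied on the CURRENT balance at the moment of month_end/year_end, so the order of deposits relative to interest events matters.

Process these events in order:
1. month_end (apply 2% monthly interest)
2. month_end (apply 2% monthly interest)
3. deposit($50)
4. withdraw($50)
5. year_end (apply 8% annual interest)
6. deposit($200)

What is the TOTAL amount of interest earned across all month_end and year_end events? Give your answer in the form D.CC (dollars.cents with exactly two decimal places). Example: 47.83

Answer: 247.26

Derivation:
After 1 (month_end (apply 2% monthly interest)): balance=$2040.00 total_interest=$40.00
After 2 (month_end (apply 2% monthly interest)): balance=$2080.80 total_interest=$80.80
After 3 (deposit($50)): balance=$2130.80 total_interest=$80.80
After 4 (withdraw($50)): balance=$2080.80 total_interest=$80.80
After 5 (year_end (apply 8% annual interest)): balance=$2247.26 total_interest=$247.26
After 6 (deposit($200)): balance=$2447.26 total_interest=$247.26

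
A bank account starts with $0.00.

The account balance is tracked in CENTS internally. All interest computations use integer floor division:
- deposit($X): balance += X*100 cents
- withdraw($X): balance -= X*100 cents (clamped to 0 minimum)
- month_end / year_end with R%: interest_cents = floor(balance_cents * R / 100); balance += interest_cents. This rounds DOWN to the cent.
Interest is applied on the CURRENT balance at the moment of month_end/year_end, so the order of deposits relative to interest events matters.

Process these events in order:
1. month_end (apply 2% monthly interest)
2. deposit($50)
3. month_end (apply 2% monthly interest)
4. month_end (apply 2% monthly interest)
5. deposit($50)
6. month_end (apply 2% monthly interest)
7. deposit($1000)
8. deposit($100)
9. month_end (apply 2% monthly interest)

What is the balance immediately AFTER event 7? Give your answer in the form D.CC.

Answer: 1104.06

Derivation:
After 1 (month_end (apply 2% monthly interest)): balance=$0.00 total_interest=$0.00
After 2 (deposit($50)): balance=$50.00 total_interest=$0.00
After 3 (month_end (apply 2% monthly interest)): balance=$51.00 total_interest=$1.00
After 4 (month_end (apply 2% monthly interest)): balance=$52.02 total_interest=$2.02
After 5 (deposit($50)): balance=$102.02 total_interest=$2.02
After 6 (month_end (apply 2% monthly interest)): balance=$104.06 total_interest=$4.06
After 7 (deposit($1000)): balance=$1104.06 total_interest=$4.06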